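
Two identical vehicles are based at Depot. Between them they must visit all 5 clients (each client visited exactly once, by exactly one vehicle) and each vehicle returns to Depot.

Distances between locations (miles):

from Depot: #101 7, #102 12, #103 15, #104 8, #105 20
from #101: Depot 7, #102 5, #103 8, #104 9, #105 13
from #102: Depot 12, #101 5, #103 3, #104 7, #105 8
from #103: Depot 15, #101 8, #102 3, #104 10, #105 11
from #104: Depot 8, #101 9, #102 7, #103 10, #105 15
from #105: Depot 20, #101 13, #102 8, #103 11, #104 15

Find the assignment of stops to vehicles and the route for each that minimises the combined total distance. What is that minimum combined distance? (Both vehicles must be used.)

62 miles — the smallest possible combined total.

Try each way of splitting the stops between the two vehicles (each non-empty) and, for each split, find the best tour for each vehicle:
  {#101} + {#102, #103, #104, #105}: 14 + 49 = 63
  {#102} + {#101, #103, #104, #105}: 24 + 49 = 73
  {#101, #102} + {#103, #104, #105}: 24 + 49 = 73
  {#103} + {#101, #102, #104, #105}: 30 + 43 = 73
  {#101, #103} + {#102, #104, #105}: 30 + 43 = 73
  {#102, #103} + {#101, #104, #105}: 30 + 43 = 73
  … (15 splits in total)
  {#104} + {#101, #102, #103, #105}: 16 + 46 = 62  ← best
Best: vehicle 1 Depot → #104 → Depot = 16; vehicle 2 Depot → #101 → #102 → #103 → #105 → Depot = 46; combined 62.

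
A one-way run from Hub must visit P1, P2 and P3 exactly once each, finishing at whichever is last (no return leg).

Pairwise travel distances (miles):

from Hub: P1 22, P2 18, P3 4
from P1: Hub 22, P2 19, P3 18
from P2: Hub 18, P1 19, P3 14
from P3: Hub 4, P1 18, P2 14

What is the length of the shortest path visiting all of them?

Shortest open route: 37 miles.

There are 3! = 6 possible orderings.
Hub - P1 - P2 - P3: 22+19+14 = 55
Hub - P1 - P3 - P2: 22+18+14 = 54
Hub - P2 - P1 - P3: 18+19+18 = 55
Hub - P2 - P3 - P1: 18+14+18 = 50
Hub - P3 - P1 - P2: 4+18+19 = 41
Hub - P3 - P2 - P1: 4+14+19 = 37
The minimum is 37.
One shortest path: Hub → P3 → P2 → P1.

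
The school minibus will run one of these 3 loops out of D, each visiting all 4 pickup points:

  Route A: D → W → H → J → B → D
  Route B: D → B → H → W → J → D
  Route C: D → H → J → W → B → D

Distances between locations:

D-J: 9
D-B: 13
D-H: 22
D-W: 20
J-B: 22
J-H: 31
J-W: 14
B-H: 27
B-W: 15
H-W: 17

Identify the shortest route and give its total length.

80 — Route B is the shortest.

Route A: 20 + 17 + 31 + 22 + 13 = 103
Route B: 13 + 27 + 17 + 14 + 9 = 80
Route C: 22 + 31 + 14 + 15 + 13 = 95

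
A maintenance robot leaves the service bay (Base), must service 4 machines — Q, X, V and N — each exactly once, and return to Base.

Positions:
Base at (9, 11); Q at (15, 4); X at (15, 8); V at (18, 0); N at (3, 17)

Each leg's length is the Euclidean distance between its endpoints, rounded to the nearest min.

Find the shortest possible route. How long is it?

Shortest round trip = 46 min.

With 4 stops there are 4!/2 = 12 distinct round trips (a route and its reverse cost the same).
Base-Q-X-V-N-Base: 9+4+9+23+8 = 53
Base-Q-X-N-V-Base: 9+4+15+23+14 = 65
Base-Q-V-X-N-Base: 9+5+9+15+8 = 46
Base-Q-V-N-X-Base: 9+5+23+15+7 = 59
Base-Q-N-X-V-Base: 9+18+15+9+14 = 65
Base-Q-N-V-X-Base: 9+18+23+9+7 = 66
Base-X-Q-V-N-Base: 7+4+5+23+8 = 47
Base-X-Q-N-V-Base: 7+4+18+23+14 = 66
Base-X-V-Q-N-Base: 7+9+5+18+8 = 47
Base-X-N-Q-V-Base: 7+15+18+5+14 = 59
Base-V-Q-X-N-Base: 14+5+4+15+8 = 46
Base-V-X-Q-N-Base: 14+9+4+18+8 = 53
The minimum is 46.
One optimal route: Base → Q → V → X → N → Base (or its reverse).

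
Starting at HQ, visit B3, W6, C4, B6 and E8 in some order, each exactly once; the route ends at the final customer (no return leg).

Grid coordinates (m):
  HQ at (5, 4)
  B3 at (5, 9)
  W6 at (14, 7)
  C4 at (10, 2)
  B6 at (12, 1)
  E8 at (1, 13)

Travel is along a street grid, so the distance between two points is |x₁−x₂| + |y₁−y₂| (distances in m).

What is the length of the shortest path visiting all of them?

Minimum one-way distance = 37 m.

There are 5! = 120 possible orderings.
HQ - B3 - W6 - C4 - B6 - E8: 5+11+9+3+23 = 51
HQ - B3 - W6 - C4 - E8 - B6: 5+11+9+20+23 = 68
HQ - B3 - W6 - B6 - C4 - E8: 5+11+8+3+20 = 47
HQ - B3 - W6 - B6 - E8 - C4: 5+11+8+23+20 = 67
HQ - B3 - W6 - E8 - C4 - B6: 5+11+19+20+3 = 58
HQ - B3 - W6 - E8 - B6 - C4: 5+11+19+23+3 = 61
HQ - B3 - C4 - W6 - B6 - E8: 5+12+9+8+23 = 57
HQ - B3 - C4 - W6 - E8 - B6: 5+12+9+19+23 = 68
HQ - B3 - C4 - B6 - W6 - E8: 5+12+3+8+19 = 47
HQ - B3 - C4 - B6 - E8 - W6: 5+12+3+23+19 = 62
HQ - B3 - C4 - E8 - W6 - B6: 5+12+20+19+8 = 64
HQ - B3 - C4 - E8 - B6 - W6: 5+12+20+23+8 = 68
HQ - B3 - B6 - W6 - C4 - E8: 5+15+8+9+20 = 57
HQ - B3 - B6 - W6 - E8 - C4: 5+15+8+19+20 = 67
… (106 more)
HQ - C4 - B6 - W6 - B3 - E8: 7+3+8+11+8 = 37  ← best
The minimum is 37.
One shortest path: HQ → C4 → B6 → W6 → B3 → E8.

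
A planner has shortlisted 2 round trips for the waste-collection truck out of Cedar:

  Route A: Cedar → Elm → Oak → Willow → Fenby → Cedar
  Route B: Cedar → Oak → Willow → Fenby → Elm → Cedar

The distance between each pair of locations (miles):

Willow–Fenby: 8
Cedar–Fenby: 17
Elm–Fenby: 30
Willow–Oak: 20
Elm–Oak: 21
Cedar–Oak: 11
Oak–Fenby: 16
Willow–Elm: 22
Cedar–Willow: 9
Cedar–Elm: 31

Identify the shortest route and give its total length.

Route A: 31 + 21 + 20 + 8 + 17 = 97
Route B: 11 + 20 + 8 + 30 + 31 = 100

Shortest is Route A, total 97 miles.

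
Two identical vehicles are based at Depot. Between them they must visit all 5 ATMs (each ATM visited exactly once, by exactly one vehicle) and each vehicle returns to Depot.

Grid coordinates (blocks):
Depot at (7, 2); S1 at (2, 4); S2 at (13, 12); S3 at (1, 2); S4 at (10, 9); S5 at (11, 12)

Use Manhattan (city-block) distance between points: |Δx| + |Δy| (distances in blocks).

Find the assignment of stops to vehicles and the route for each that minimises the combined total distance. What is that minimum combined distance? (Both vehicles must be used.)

Minimum combined distance: 48 blocks.

Try each way of splitting the stops between the two vehicles (each non-empty) and, for each split, find the best tour for each vehicle:
  {S1} + {S2, S3, S4, S5}: 14 + 44 = 58
  {S2} + {S1, S3, S4, S5}: 32 + 40 = 72
  {S1, S2} + {S3, S4, S5}: 42 + 40 = 82
  {S3} + {S1, S2, S4, S5}: 12 + 42 = 54
  {S1, S3} + {S2, S4, S5}: 16 + 32 = 48
  {S2, S3} + {S1, S4, S5}: 44 + 38 = 82
  … (15 splits in total)
Best: vehicle 1 Depot → S1 → S3 → Depot = 16; vehicle 2 Depot → S2 → S5 → S4 → Depot = 32; combined 48.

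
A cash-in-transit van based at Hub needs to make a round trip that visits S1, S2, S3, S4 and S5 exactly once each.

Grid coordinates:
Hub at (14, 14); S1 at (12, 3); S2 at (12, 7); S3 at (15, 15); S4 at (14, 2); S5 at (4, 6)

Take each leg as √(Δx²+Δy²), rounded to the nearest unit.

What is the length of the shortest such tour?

With 5 stops there are 5!/2 = 60 distinct round trips (a route and its reverse cost the same).
Hub-S1-S2-S3-S4-S5-Hub: 11+4+9+13+11+13 = 61
Hub-S1-S2-S3-S5-S4-Hub: 11+4+9+14+11+12 = 61
Hub-S1-S2-S4-S3-S5-Hub: 11+4+5+13+14+13 = 60
Hub-S1-S2-S4-S5-S3-Hub: 11+4+5+11+14+1 = 46
Hub-S1-S2-S5-S3-S4-Hub: 11+4+8+14+13+12 = 62
Hub-S1-S2-S5-S4-S3-Hub: 11+4+8+11+13+1 = 48
Hub-S1-S3-S2-S4-S5-Hub: 11+12+9+5+11+13 = 61
Hub-S1-S3-S2-S5-S4-Hub: 11+12+9+8+11+12 = 63
Hub-S1-S3-S4-S2-S5-Hub: 11+12+13+5+8+13 = 62
Hub-S1-S3-S4-S5-S2-Hub: 11+12+13+11+8+7 = 62
Hub-S1-S3-S5-S2-S4-Hub: 11+12+14+8+5+12 = 62
Hub-S1-S3-S5-S4-S2-Hub: 11+12+14+11+5+7 = 60
Hub-S1-S4-S2-S3-S5-Hub: 11+2+5+9+14+13 = 54
Hub-S1-S4-S2-S5-S3-Hub: 11+2+5+8+14+1 = 41
… (46 more)
Hub-S2-S4-S1-S5-S3-Hub: 7+5+2+9+14+1 = 38  ← best
The minimum is 38.
One optimal route: Hub → S2 → S4 → S1 → S5 → S3 → Hub (or its reverse).

38 — the shortest possible round trip.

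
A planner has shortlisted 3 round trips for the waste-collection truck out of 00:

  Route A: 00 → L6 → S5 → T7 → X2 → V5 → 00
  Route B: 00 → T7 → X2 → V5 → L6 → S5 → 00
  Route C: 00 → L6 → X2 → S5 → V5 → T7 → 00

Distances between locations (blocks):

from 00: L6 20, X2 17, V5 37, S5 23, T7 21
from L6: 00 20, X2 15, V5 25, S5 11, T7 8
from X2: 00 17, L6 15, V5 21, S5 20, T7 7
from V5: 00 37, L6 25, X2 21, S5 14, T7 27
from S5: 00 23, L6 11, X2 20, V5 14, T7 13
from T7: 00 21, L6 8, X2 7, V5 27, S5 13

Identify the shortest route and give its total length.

Route A: 20 + 11 + 13 + 7 + 21 + 37 = 109
Route B: 21 + 7 + 21 + 25 + 11 + 23 = 108
Route C: 20 + 15 + 20 + 14 + 27 + 21 = 117

Shortest is Route B, total 108 blocks.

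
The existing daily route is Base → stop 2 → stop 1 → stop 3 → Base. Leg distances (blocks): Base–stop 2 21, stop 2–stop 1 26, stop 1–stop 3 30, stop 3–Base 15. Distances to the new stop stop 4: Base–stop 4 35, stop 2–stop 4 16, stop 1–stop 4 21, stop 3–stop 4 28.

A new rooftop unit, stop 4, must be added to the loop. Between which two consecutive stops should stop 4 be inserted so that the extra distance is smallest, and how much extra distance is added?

Minimum extra distance: 11 blocks, inserting stop 4 between stop 2 and stop 1.

Insertion cost between consecutive stops i–j is d(i,stop 4) + d(stop 4,j) − d(i,j):
  between Base and stop 2: 35 + 16 − 21 = 30
  between stop 2 and stop 1: 16 + 21 − 26 = 11
  between stop 1 and stop 3: 21 + 28 − 30 = 19
  between stop 3 and Base: 28 + 35 − 15 = 48
Cheapest insertion is between stop 2 and stop 1, adding 11.
New total = 92 + 11 = 103.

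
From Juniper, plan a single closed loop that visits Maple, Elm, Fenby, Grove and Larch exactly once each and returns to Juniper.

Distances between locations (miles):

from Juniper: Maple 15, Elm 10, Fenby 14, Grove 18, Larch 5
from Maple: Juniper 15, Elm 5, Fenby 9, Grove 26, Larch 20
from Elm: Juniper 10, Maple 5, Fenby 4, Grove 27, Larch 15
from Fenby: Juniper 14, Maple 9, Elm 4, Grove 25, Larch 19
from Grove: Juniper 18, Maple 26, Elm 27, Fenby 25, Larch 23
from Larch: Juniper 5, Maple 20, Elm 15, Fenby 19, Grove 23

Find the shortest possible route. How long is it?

Juniper - Maple - Elm - Fenby - Grove - Larch - Juniper: 15+5+4+25+23+5 = 77
Juniper - Maple - Elm - Fenby - Larch - Grove - Juniper: 15+5+4+19+23+18 = 84
Juniper - Maple - Elm - Grove - Fenby - Larch - Juniper: 15+5+27+25+19+5 = 96
Juniper - Maple - Elm - Grove - Larch - Fenby - Juniper: 15+5+27+23+19+14 = 103
Juniper - Maple - Elm - Larch - Fenby - Grove - Juniper: 15+5+15+19+25+18 = 97
Juniper - Maple - Elm - Larch - Grove - Fenby - Juniper: 15+5+15+23+25+14 = 97
Juniper - Maple - Fenby - Elm - Grove - Larch - Juniper: 15+9+4+27+23+5 = 83
Juniper - Maple - Fenby - Elm - Larch - Grove - Juniper: 15+9+4+15+23+18 = 84
Juniper - Maple - Fenby - Grove - Elm - Larch - Juniper: 15+9+25+27+15+5 = 96
Juniper - Maple - Fenby - Grove - Larch - Elm - Juniper: 15+9+25+23+15+10 = 97
Juniper - Maple - Fenby - Larch - Elm - Grove - Juniper: 15+9+19+15+27+18 = 103
Juniper - Maple - Fenby - Larch - Grove - Elm - Juniper: 15+9+19+23+27+10 = 103
Juniper - Maple - Grove - Elm - Fenby - Larch - Juniper: 15+26+27+4+19+5 = 96
Juniper - Maple - Grove - Elm - Larch - Fenby - Juniper: 15+26+27+15+19+14 = 116
… (46 more)
The minimum is 77.
One optimal route: Juniper → Maple → Elm → Fenby → Grove → Larch → Juniper (or its reverse).

Minimum total distance: 77 miles.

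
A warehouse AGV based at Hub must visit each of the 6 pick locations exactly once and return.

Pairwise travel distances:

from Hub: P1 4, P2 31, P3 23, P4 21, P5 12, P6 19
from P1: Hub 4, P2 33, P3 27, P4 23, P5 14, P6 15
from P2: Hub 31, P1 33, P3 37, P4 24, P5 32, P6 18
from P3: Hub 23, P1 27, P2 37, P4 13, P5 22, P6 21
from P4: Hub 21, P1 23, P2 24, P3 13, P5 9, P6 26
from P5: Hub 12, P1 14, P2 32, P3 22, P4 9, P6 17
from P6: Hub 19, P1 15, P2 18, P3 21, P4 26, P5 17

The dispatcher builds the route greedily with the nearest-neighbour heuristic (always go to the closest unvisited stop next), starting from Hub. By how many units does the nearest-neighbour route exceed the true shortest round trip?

From Hub: P1=4, P5=12, P6=19, P4=21, P3=23, P2=31 → choose P1 (4).
From P1: P5=14, P6=15, P4=23, P3=27, P2=33 → choose P5 (14).
From P5: P4=9, P6=17, P3=22, P2=32 → choose P4 (9).
From P4: P3=13, P2=24, P6=26 → choose P3 (13).
From P3: P6=21, P2=37 → choose P6 (21).
From P6: P2=18 → choose P2 (18).
NN route Hub → P1 → P5 → P4 → P3 → P6 → P2 → Hub costs 110.
Optimal: Hub → P1 → P6 → P2 → P3 → P4 → P5 → Hub costs 108 (by enumerating all 360 distinct tours).
Excess = 110 − 108 = 2.

The nearest-neighbour route is 2 longer than optimal.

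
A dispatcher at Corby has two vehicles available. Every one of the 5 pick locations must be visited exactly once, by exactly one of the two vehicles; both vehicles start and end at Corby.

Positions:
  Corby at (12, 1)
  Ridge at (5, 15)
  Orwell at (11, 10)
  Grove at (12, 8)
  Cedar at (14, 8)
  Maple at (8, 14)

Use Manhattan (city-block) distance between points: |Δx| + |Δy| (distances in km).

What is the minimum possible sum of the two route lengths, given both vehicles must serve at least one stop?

There are 2^4 − 1 = 15 ways to divide the 5 stops into two non-empty groups. For each, the best each vehicle can do is its own shortest tour through its group:
  {Ridge} + {Orwell, Grove, Cedar, Maple}: 42 + 38 = 80
  {Orwell} + {Ridge, Grove, Cedar, Maple}: 20 + 46 = 66
  {Ridge, Orwell} + {Grove, Cedar, Maple}: 42 + 38 = 80
  {Grove} + {Ridge, Orwell, Cedar, Maple}: 14 + 46 = 60
  {Ridge, Grove} + {Orwell, Cedar, Maple}: 42 + 38 = 80
  {Orwell, Grove} + {Ridge, Cedar, Maple}: 20 + 46 = 66
  … (15 splits in total)
Best: vehicle 1 Corby → Grove → Corby = 14; vehicle 2 Corby → Ridge → Maple → Orwell → Cedar → Corby = 46; combined 60.

Minimum combined distance: 60 km.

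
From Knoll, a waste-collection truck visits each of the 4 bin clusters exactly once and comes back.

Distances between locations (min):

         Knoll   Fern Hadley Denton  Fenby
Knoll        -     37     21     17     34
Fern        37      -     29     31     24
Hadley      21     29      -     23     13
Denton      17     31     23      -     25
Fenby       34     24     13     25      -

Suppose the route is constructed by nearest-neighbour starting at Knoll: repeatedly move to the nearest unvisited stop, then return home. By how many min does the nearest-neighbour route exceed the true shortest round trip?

From Knoll: Denton=17, Hadley=21, Fenby=34, Fern=37 → choose Denton (17).
From Denton: Hadley=23, Fenby=25, Fern=31 → choose Hadley (23).
From Hadley: Fenby=13, Fern=29 → choose Fenby (13).
From Fenby: Fern=24 → choose Fern (24).
NN route Knoll → Denton → Hadley → Fenby → Fern → Knoll costs 114.
Optimal: Knoll → Hadley → Fenby → Fern → Denton → Knoll costs 106 (by enumerating all 12 distinct tours).
Excess = 114 − 106 = 8.

The nearest-neighbour route is 8 min longer than optimal.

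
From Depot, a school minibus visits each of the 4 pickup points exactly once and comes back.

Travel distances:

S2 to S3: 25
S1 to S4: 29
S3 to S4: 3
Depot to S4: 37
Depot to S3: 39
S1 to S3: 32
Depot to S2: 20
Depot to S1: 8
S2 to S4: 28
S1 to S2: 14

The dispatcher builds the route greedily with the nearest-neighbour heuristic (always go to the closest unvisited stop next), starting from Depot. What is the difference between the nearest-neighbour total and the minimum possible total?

The nearest-neighbour route is 2 longer than optimal.

Depot: S1=8, S2=20, S4=37, S3=39 ⇒ S1
S1: S2=14, S4=29, S3=32 ⇒ S2
S2: S3=25, S4=28 ⇒ S3
S3: S4=3 ⇒ S4
NN route Depot → S1 → S2 → S3 → S4 → Depot costs 87.
Optimal: Depot → S1 → S4 → S3 → S2 → Depot costs 85 (by enumerating all 12 distinct tours).
Excess = 87 − 85 = 2.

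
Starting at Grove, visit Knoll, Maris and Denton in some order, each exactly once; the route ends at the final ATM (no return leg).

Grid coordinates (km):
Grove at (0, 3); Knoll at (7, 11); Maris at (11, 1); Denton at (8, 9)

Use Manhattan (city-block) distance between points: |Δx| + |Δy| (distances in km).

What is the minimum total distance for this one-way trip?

There are 3! = 6 possible orderings.
Grove - Knoll - Maris - Denton: 15+14+11 = 40
Grove - Knoll - Denton - Maris: 15+3+11 = 29
Grove - Maris - Knoll - Denton: 13+14+3 = 30
Grove - Maris - Denton - Knoll: 13+11+3 = 27
Grove - Denton - Knoll - Maris: 14+3+14 = 31
Grove - Denton - Maris - Knoll: 14+11+14 = 39
The minimum is 27.
One shortest path: Grove → Maris → Denton → Knoll.

Minimum one-way distance = 27 km.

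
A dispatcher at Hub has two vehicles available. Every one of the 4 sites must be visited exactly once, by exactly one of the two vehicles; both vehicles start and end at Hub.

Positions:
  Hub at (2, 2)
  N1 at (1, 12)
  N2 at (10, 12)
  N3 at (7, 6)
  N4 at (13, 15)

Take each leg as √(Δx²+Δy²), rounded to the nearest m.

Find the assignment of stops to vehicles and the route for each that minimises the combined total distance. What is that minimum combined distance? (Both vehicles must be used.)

There are 2^3 − 1 = 7 ways to divide the 4 stops into two non-empty groups. For each, the best each vehicle can do is its own shortest tour through its group:
  {N1} + {N2, N3, N4}: 20 + 34 = 54
  {N2} + {N1, N3, N4}: 26 + 39 = 65
  {N1, N2} + {N3, N4}: 32 + 34 = 66
  {N3} + {N1, N2, N4}: 12 + 39 = 51
  {N1, N3} + {N2, N4}: 24 + 34 = 58
  {N2, N3} + {N1, N4}: 26 + 39 = 65
  … (7 splits in total)
Best: vehicle 1 Hub → N3 → Hub = 12; vehicle 2 Hub → N1 → N4 → N2 → Hub = 39; combined 51.

51 m — the smallest possible combined total.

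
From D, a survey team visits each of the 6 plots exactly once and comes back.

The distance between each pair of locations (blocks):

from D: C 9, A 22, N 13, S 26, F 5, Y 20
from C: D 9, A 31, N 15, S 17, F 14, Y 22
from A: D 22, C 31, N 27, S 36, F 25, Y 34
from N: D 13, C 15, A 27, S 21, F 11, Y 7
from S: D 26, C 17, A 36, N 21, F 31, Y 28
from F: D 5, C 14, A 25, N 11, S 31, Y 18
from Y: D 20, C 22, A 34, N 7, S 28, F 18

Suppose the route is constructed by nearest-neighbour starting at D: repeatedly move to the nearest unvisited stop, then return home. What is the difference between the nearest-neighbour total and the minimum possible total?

Excess over optimum: 2 blocks.

From D: F=5, C=9, N=13, Y=20, A=22, S=26 → choose F (5).
From F: N=11, C=14, Y=18, A=25, S=31 → choose N (11).
From N: Y=7, C=15, S=21, A=27 → choose Y (7).
From Y: C=22, S=28, A=34 → choose C (22).
From C: S=17, A=31 → choose S (17).
From S: A=36 → choose A (36).
NN route D → F → N → Y → C → S → A → D costs 120.
Optimal: D → C → S → N → Y → A → F → D costs 118 (by enumerating all 360 distinct tours).
Excess = 120 − 118 = 2.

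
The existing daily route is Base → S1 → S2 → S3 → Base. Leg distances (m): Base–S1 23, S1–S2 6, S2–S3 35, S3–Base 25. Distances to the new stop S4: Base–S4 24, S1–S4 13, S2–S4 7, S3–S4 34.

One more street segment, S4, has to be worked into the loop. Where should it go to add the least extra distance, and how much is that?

Insertion cost between consecutive stops i–j is d(i,S4) + d(S4,j) − d(i,j):
  between Base and S1: 24 + 13 − 23 = 14
  between S1 and S2: 13 + 7 − 6 = 14
  between S2 and S3: 7 + 34 − 35 = 6
  between S3 and Base: 34 + 24 − 25 = 33
Cheapest insertion is between S2 and S3, adding 6.
New total = 89 + 6 = 95.

Minimum extra distance: 6 m, inserting S4 between S2 and S3.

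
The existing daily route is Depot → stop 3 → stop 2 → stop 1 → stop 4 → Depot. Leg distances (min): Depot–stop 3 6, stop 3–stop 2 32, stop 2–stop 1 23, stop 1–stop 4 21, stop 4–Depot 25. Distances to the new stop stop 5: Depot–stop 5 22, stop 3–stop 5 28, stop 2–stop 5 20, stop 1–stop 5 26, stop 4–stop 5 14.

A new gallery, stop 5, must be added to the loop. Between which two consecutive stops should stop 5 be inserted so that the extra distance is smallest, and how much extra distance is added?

Minimum extra distance: 11 min, inserting stop 5 between stop 4 and Depot.

Insertion cost between consecutive stops i–j is d(i,stop 5) + d(stop 5,j) − d(i,j):
  between Depot and stop 3: 22 + 28 − 6 = 44
  between stop 3 and stop 2: 28 + 20 − 32 = 16
  between stop 2 and stop 1: 20 + 26 − 23 = 23
  between stop 1 and stop 4: 26 + 14 − 21 = 19
  between stop 4 and Depot: 14 + 22 − 25 = 11
Cheapest insertion is between stop 4 and Depot, adding 11.
New total = 107 + 11 = 118.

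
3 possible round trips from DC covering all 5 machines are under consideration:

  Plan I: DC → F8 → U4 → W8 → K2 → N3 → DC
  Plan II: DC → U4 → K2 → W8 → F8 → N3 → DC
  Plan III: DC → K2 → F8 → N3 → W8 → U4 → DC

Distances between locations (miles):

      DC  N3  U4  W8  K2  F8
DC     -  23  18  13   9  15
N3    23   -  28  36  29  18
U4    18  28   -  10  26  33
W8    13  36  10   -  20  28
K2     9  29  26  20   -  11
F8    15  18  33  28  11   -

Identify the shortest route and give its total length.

Plan I: 15 + 33 + 10 + 20 + 29 + 23 = 130
Plan II: 18 + 26 + 20 + 28 + 18 + 23 = 133
Plan III: 9 + 11 + 18 + 36 + 10 + 18 = 102

Shortest is Plan III, total 102 miles.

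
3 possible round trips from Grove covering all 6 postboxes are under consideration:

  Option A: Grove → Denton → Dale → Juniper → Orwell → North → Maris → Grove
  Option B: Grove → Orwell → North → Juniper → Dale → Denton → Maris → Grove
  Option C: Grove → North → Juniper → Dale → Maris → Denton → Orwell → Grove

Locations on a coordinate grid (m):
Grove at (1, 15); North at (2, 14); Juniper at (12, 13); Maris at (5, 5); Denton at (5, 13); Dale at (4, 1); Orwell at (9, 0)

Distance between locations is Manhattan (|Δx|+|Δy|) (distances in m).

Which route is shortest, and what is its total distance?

Option A: 6 + 13 + 20 + 16 + 21 + 12 + 14 = 102
Option B: 23 + 21 + 11 + 20 + 13 + 8 + 14 = 110
Option C: 2 + 11 + 20 + 5 + 8 + 17 + 23 = 86

86 m — Option C is the shortest.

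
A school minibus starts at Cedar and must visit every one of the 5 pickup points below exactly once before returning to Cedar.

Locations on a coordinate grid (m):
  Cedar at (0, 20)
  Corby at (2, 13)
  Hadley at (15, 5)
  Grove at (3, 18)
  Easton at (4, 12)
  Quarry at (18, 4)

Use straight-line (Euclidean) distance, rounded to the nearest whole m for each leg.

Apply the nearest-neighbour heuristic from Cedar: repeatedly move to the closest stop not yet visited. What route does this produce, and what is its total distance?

51 m along Cedar → Grove → Corby → Easton → Hadley → Quarry → Cedar.

Cedar → [Grove:4 / Corby:7 / Easton:9 / Hadley:21 / Quarry:24] → Grove (4)
Grove → [Corby:5 / Easton:6 / Hadley:18 / Quarry:21] → Corby (5)
Corby → [Easton:2 / Hadley:15 / Quarry:18] → Easton (2)
Easton → [Hadley:13 / Quarry:16] → Hadley (13)
Hadley → [Quarry:3] → Quarry (3)
Return Quarry→Cedar: 24.
Total = 4 + 5 + 2 + 13 + 3 + 24 = 51.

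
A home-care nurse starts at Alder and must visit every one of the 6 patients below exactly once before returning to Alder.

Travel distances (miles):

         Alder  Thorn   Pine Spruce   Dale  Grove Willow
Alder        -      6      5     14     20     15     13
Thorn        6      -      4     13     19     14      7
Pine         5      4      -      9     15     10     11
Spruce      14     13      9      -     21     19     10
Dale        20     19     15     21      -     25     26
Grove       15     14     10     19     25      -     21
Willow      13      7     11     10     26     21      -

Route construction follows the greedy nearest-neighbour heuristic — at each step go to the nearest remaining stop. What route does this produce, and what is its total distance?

Total distance 90 miles via the nearest-neighbour route Alder → Pine → Thorn → Willow → Spruce → Grove → Dale → Alder.

At Alder the remaining stops are Pine 5, Thorn 6, Willow 13, Spruce 14, Grove 15, Dale 20; go to Pine.
At Pine the remaining stops are Thorn 4, Spruce 9, Grove 10, Willow 11, Dale 15; go to Thorn.
At Thorn the remaining stops are Willow 7, Spruce 13, Grove 14, Dale 19; go to Willow.
At Willow the remaining stops are Spruce 10, Grove 21, Dale 26; go to Spruce.
At Spruce the remaining stops are Grove 19, Dale 21; go to Grove.
At Grove the remaining stops are Dale 25; go to Dale.
Return Dale→Alder: 20.
Total = 5 + 4 + 7 + 10 + 19 + 25 + 20 = 90.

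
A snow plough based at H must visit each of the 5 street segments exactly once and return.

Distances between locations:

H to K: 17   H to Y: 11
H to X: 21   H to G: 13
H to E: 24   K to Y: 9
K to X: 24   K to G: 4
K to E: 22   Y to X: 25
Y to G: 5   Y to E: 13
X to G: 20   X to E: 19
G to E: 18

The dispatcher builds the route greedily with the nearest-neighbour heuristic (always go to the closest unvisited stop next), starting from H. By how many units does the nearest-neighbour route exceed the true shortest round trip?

H: Y=11, G=13, K=17, X=21, E=24 ⇒ Y
Y: G=5, K=9, E=13, X=25 ⇒ G
G: K=4, E=18, X=20 ⇒ K
K: E=22, X=24 ⇒ E
E: X=19 ⇒ X
NN route H → Y → G → K → E → X → H costs 82.
Optimal: H → K → G → Y → E → X → H costs 79 (by enumerating all 60 distinct tours).
Excess = 82 − 79 = 3.

3 longer than the optimal tour.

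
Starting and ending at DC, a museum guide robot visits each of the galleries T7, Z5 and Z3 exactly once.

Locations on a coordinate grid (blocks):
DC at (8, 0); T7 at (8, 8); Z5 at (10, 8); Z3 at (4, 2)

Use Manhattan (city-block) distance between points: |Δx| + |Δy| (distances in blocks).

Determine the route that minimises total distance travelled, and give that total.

With 3 stops there are 3!/2 = 3 distinct round trips (a route and its reverse cost the same).
DC - T7 - Z5 - Z3 - DC: 8+2+12+6 = 28
DC - T7 - Z3 - Z5 - DC: 8+10+12+10 = 40
DC - Z5 - T7 - Z3 - DC: 10+2+10+6 = 28
The minimum is 28.
One optimal route: DC → T7 → Z5 → Z3 → DC (or its reverse).

Shortest round trip = 28 blocks.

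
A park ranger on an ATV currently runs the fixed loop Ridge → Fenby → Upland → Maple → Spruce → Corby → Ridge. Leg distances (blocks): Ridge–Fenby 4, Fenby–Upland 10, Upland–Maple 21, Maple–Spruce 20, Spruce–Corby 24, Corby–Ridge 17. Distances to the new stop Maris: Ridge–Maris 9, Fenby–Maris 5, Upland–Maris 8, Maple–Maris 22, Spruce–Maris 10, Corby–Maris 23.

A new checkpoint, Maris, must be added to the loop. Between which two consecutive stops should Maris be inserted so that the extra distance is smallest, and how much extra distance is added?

Minimum extra distance: 3 blocks, inserting Maris between Fenby and Upland.

Insertion cost between consecutive stops i–j is d(i,Maris) + d(Maris,j) − d(i,j):
  between Ridge and Fenby: 9 + 5 − 4 = 10
  between Fenby and Upland: 5 + 8 − 10 = 3
  between Upland and Maple: 8 + 22 − 21 = 9
  between Maple and Spruce: 22 + 10 − 20 = 12
  between Spruce and Corby: 10 + 23 − 24 = 9
  between Corby and Ridge: 23 + 9 − 17 = 15
Cheapest insertion is between Fenby and Upland, adding 3.
New total = 96 + 3 = 99.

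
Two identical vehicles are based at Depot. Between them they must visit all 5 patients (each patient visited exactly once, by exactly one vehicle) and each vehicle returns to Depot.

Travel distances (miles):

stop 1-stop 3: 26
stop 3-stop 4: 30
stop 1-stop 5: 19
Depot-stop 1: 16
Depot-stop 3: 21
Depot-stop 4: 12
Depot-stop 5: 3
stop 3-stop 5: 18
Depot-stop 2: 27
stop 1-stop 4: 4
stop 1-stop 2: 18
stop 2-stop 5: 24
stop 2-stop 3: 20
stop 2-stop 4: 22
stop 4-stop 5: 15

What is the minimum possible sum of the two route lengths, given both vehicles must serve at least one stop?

Minimum combined distance: 81 miles.

Check every non-empty split of the stops between the two vehicles; for each half take its own optimal tour:
  {stop 1} + {stop 2, stop 3, stop 4, stop 5}: 32 + 75 = 107
  {stop 2} + {stop 1, stop 3, stop 4, stop 5}: 54 + 63 = 117
  {stop 1, stop 2} + {stop 3, stop 4, stop 5}: 61 + 63 = 124
  {stop 3} + {stop 1, stop 2, stop 4, stop 5}: 42 + 61 = 103
  {stop 1, stop 3} + {stop 2, stop 4, stop 5}: 63 + 61 = 124
  {stop 2, stop 3} + {stop 1, stop 4, stop 5}: 68 + 38 = 106
  … (15 splits in total)
  {stop 1, stop 2, stop 3, stop 4} + {stop 5}: 75 + 6 = 81  ← best
Best: vehicle 1 Depot → stop 3 → stop 2 → stop 1 → stop 4 → Depot = 75; vehicle 2 Depot → stop 5 → Depot = 6; combined 81.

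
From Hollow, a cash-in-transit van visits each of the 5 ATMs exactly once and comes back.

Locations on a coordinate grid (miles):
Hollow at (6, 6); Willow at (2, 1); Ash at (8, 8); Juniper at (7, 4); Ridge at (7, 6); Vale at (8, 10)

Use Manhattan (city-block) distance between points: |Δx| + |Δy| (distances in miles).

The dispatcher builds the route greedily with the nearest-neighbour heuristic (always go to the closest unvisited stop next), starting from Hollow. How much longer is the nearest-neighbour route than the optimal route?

From Hollow: Ridge=1, Juniper=3, Ash=4, Vale=6, Willow=9 → choose Ridge (1).
From Ridge: Juniper=2, Ash=3, Vale=5, Willow=10 → choose Juniper (2).
From Juniper: Ash=5, Vale=7, Willow=8 → choose Ash (5).
From Ash: Vale=2, Willow=13 → choose Vale (2).
From Vale: Willow=15 → choose Willow (15).
NN route Hollow → Ridge → Juniper → Ash → Vale → Willow → Hollow costs 34.
Optimal: Hollow → Willow → Juniper → Ash → Vale → Ridge → Hollow costs 30 (by enumerating all 60 distinct tours).
Excess = 34 − 30 = 4.

4 miles longer than the optimal tour.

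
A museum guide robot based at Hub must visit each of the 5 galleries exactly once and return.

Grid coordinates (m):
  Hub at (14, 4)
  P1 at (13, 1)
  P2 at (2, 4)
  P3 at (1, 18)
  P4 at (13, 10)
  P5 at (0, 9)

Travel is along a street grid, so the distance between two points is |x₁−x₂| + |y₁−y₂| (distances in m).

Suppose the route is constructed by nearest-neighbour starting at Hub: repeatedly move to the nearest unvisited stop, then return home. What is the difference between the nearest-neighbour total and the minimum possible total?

Hub: P1=4, P4=7, P2=12, P5=19, P3=27 ⇒ P1
P1: P4=9, P2=14, P5=21, P3=29 ⇒ P4
P4: P5=14, P2=17, P3=20 ⇒ P5
P5: P2=7, P3=10 ⇒ P2
P2: P3=15 ⇒ P3
NN route Hub → P1 → P4 → P5 → P2 → P3 → Hub costs 76.
Optimal: Hub → P1 → P2 → P5 → P3 → P4 → Hub costs 62 (by enumerating all 60 distinct tours).
Excess = 76 − 62 = 14.

14 m longer than the optimal tour.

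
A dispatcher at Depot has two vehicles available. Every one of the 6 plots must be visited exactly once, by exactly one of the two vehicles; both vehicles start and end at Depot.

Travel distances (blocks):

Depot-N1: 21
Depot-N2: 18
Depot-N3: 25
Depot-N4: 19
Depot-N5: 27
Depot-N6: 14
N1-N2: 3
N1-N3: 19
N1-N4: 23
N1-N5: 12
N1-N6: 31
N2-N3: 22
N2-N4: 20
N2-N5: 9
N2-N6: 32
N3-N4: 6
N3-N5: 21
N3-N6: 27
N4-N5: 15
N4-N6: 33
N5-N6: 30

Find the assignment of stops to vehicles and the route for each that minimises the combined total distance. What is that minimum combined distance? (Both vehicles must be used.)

There are 2^5 − 1 = 31 ways to divide the 6 stops into two non-empty groups. For each, the best each vehicle can do is its own shortest tour through its group:
  {N1} + {N2, N3, N4, N5, N6}: 42 + 89 = 131
  {N2} + {N1, N3, N4, N5, N6}: 36 + 95 = 131
  {N1, N2} + {N3, N4, N5, N6}: 42 + 89 = 131
  {N3} + {N1, N2, N4, N5, N6}: 50 + 91 = 141
  {N1, N3} + {N2, N4, N5, N6}: 65 + 89 = 154
  {N2, N3} + {N1, N4, N5, N6}: 65 + 91 = 156
  … (31 splits in total)
  {N1, N2, N3, N4, N5} + {N6}: 79 + 28 = 107  ← best
Best: vehicle 1 Depot → N1 → N2 → N5 → N3 → N4 → Depot = 79; vehicle 2 Depot → N6 → Depot = 28; combined 107.

Minimum combined distance: 107 blocks.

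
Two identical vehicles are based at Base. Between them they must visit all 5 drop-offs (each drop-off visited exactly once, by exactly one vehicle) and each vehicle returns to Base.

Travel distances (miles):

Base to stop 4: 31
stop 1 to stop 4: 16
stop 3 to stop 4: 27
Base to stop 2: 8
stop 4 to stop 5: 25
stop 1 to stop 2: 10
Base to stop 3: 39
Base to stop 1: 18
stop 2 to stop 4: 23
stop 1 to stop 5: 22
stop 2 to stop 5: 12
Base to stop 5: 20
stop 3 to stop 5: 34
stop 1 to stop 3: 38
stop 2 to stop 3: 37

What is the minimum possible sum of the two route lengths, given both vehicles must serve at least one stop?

There are 2^4 − 1 = 15 ways to divide the 5 stops into two non-empty groups. For each, the best each vehicle can do is its own shortest tour through its group:
  {stop 1} + {stop 2, stop 3, stop 4, stop 5}: 36 + 111 = 147
  {stop 2} + {stop 1, stop 3, stop 4, stop 5}: 16 + 115 = 131
  {stop 1, stop 2} + {stop 3, stop 4, stop 5}: 36 + 111 = 147
  {stop 3} + {stop 1, stop 2, stop 4, stop 5}: 78 + 79 = 157
  {stop 1, stop 3} + {stop 2, stop 4, stop 5}: 95 + 76 = 171
  {stop 2, stop 3} + {stop 1, stop 4, stop 5}: 84 + 79 = 163
  … (15 splits in total)
Best: vehicle 1 Base → stop 2 → Base = 16; vehicle 2 Base → stop 1 → stop 4 → stop 3 → stop 5 → Base = 115; combined 131.

Minimum combined distance: 131 miles.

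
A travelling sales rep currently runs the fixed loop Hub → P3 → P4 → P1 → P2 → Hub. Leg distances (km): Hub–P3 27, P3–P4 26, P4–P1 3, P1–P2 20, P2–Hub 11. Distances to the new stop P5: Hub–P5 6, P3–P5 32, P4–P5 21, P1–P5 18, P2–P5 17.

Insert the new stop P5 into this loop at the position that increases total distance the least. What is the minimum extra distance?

Insertion cost between consecutive stops i–j is d(i,P5) + d(P5,j) − d(i,j):
  between Hub and P3: 6 + 32 − 27 = 11
  between P3 and P4: 32 + 21 − 26 = 27
  between P4 and P1: 21 + 18 − 3 = 36
  between P1 and P2: 18 + 17 − 20 = 15
  between P2 and Hub: 17 + 6 − 11 = 12
Cheapest insertion is between Hub and P3, adding 11.
New total = 87 + 11 = 98.

Minimum extra distance: 11 km, inserting P5 between Hub and P3.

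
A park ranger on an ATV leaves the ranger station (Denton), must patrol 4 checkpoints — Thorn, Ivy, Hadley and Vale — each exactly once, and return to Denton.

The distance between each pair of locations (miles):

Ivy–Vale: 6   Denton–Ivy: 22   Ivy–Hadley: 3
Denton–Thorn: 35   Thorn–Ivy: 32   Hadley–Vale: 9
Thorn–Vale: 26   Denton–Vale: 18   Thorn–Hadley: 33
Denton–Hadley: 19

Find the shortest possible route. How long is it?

Shortest round trip = 89 miles.

With 4 stops there are 4!/2 = 12 distinct round trips (a route and its reverse cost the same).
Denton → Thorn → Ivy → Hadley → Vale → Denton: 35+32+3+9+18 = 97
Denton → Thorn → Ivy → Vale → Hadley → Denton: 35+32+6+9+19 = 101
Denton → Thorn → Hadley → Ivy → Vale → Denton: 35+33+3+6+18 = 95
Denton → Thorn → Hadley → Vale → Ivy → Denton: 35+33+9+6+22 = 105
Denton → Thorn → Vale → Ivy → Hadley → Denton: 35+26+6+3+19 = 89
Denton → Thorn → Vale → Hadley → Ivy → Denton: 35+26+9+3+22 = 95
Denton → Ivy → Thorn → Hadley → Vale → Denton: 22+32+33+9+18 = 114
Denton → Ivy → Thorn → Vale → Hadley → Denton: 22+32+26+9+19 = 108
Denton → Ivy → Hadley → Thorn → Vale → Denton: 22+3+33+26+18 = 102
Denton → Ivy → Vale → Thorn → Hadley → Denton: 22+6+26+33+19 = 106
Denton → Hadley → Thorn → Ivy → Vale → Denton: 19+33+32+6+18 = 108
Denton → Hadley → Ivy → Thorn → Vale → Denton: 19+3+32+26+18 = 98
The minimum is 89.
One optimal route: Denton → Thorn → Vale → Ivy → Hadley → Denton (or its reverse).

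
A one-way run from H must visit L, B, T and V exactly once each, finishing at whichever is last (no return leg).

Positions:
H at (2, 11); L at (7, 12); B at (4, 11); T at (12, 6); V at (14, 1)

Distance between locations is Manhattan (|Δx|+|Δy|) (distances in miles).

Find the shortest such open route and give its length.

There are 4! = 24 possible orderings.
H - L - B - T - V: 6+4+13+7 = 30
H - L - B - V - T: 6+4+20+7 = 37
H - L - T - B - V: 6+11+13+20 = 50
H - L - T - V - B: 6+11+7+20 = 44
H - L - V - B - T: 6+18+20+13 = 57
H - L - V - T - B: 6+18+7+13 = 44
H - B - L - T - V: 2+4+11+7 = 24
H - B - L - V - T: 2+4+18+7 = 31
H - B - T - L - V: 2+13+11+18 = 44
H - B - T - V - L: 2+13+7+18 = 40
H - B - V - L - T: 2+20+18+11 = 51
H - B - V - T - L: 2+20+7+11 = 40
H - T - L - B - V: 15+11+4+20 = 50
H - T - L - V - B: 15+11+18+20 = 64
… (10 more)
The minimum is 24.
One shortest path: H → B → L → T → V.

Shortest open route: 24 miles.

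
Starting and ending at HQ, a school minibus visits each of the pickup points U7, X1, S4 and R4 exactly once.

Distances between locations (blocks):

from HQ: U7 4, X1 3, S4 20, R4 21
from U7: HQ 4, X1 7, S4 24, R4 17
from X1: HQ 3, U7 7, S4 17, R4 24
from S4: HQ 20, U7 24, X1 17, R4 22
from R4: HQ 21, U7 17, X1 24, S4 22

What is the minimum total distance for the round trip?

Shortest round trip = 63 blocks.

HQ→U7→X1→S4→R4→HQ: 4+7+17+22+21 = 71
HQ→U7→X1→R4→S4→HQ: 4+7+24+22+20 = 77
HQ→U7→S4→X1→R4→HQ: 4+24+17+24+21 = 90
HQ→U7→S4→R4→X1→HQ: 4+24+22+24+3 = 77
HQ→U7→R4→X1→S4→HQ: 4+17+24+17+20 = 82
HQ→U7→R4→S4→X1→HQ: 4+17+22+17+3 = 63
HQ→X1→U7→S4→R4→HQ: 3+7+24+22+21 = 77
HQ→X1→U7→R4→S4→HQ: 3+7+17+22+20 = 69
HQ→X1→S4→U7→R4→HQ: 3+17+24+17+21 = 82
HQ→X1→R4→U7→S4→HQ: 3+24+17+24+20 = 88
HQ→S4→U7→X1→R4→HQ: 20+24+7+24+21 = 96
HQ→S4→X1→U7→R4→HQ: 20+17+7+17+21 = 82
The minimum is 63.
One optimal route: HQ → U7 → R4 → S4 → X1 → HQ (or its reverse).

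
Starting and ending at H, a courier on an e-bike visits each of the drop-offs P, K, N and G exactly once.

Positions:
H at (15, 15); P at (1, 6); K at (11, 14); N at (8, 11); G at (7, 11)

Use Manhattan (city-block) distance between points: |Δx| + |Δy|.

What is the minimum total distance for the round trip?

46 — the shortest possible round trip.

H - P - K - N - G - H: 23+18+6+1+12 = 60
H - P - K - G - N - H: 23+18+7+1+11 = 60
H - P - N - K - G - H: 23+12+6+7+12 = 60
H - P - N - G - K - H: 23+12+1+7+5 = 48
H - P - G - K - N - H: 23+11+7+6+11 = 58
H - P - G - N - K - H: 23+11+1+6+5 = 46
H - K - P - N - G - H: 5+18+12+1+12 = 48
H - K - P - G - N - H: 5+18+11+1+11 = 46
H - K - N - P - G - H: 5+6+12+11+12 = 46
H - K - G - P - N - H: 5+7+11+12+11 = 46
H - N - P - K - G - H: 11+12+18+7+12 = 60
H - N - K - P - G - H: 11+6+18+11+12 = 58
The minimum is 46.
One optimal route: H → P → G → N → K → H (or its reverse).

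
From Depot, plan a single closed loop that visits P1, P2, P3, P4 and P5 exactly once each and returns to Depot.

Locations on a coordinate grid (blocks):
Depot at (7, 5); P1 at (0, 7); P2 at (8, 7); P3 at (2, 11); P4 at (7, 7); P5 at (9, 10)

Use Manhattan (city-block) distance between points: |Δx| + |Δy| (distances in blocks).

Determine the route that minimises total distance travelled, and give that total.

Shortest round trip = 30 blocks.

Depot-P1-P2-P3-P4-P5-Depot: 9+8+10+9+5+7 = 48
Depot-P1-P2-P3-P5-P4-Depot: 9+8+10+8+5+2 = 42
Depot-P1-P2-P4-P3-P5-Depot: 9+8+1+9+8+7 = 42
Depot-P1-P2-P4-P5-P3-Depot: 9+8+1+5+8+11 = 42
Depot-P1-P2-P5-P3-P4-Depot: 9+8+4+8+9+2 = 40
Depot-P1-P2-P5-P4-P3-Depot: 9+8+4+5+9+11 = 46
Depot-P1-P3-P2-P4-P5-Depot: 9+6+10+1+5+7 = 38
Depot-P1-P3-P2-P5-P4-Depot: 9+6+10+4+5+2 = 36
Depot-P1-P3-P4-P2-P5-Depot: 9+6+9+1+4+7 = 36
Depot-P1-P3-P4-P5-P2-Depot: 9+6+9+5+4+3 = 36
Depot-P1-P3-P5-P2-P4-Depot: 9+6+8+4+1+2 = 30
Depot-P1-P3-P5-P4-P2-Depot: 9+6+8+5+1+3 = 32
Depot-P1-P4-P2-P3-P5-Depot: 9+7+1+10+8+7 = 42
Depot-P1-P4-P2-P5-P3-Depot: 9+7+1+4+8+11 = 40
… (46 more)
The minimum is 30.
One optimal route: Depot → P1 → P3 → P5 → P2 → P4 → Depot (or its reverse).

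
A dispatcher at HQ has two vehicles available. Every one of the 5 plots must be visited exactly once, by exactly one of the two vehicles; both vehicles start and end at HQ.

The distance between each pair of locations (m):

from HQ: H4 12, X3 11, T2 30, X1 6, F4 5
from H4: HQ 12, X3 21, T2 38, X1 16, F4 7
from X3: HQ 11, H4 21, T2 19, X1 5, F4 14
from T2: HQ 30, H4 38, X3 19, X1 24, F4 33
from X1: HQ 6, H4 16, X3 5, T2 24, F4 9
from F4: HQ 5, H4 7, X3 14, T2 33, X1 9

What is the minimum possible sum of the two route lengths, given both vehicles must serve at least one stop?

84 m — the smallest possible combined total.

Try each way of splitting the stops between the two vehicles (each non-empty) and, for each split, find the best tour for each vehicle:
  {H4} + {X3, T2, X1, F4}: 24 + 68 = 92
  {X3} + {H4, T2, X1, F4}: 22 + 80 = 102
  {H4, X3} + {T2, X1, F4}: 44 + 68 = 112
  {T2} + {H4, X3, X1, F4}: 60 + 44 = 104
  {H4, T2} + {X3, X1, F4}: 80 + 30 = 110
  {X3, T2} + {H4, X1, F4}: 60 + 34 = 94
  … (15 splits in total)
  {X3, T2, X1} + {H4, F4}: 60 + 24 = 84  ← best
Best: vehicle 1 HQ → X3 → T2 → X1 → HQ = 60; vehicle 2 HQ → H4 → F4 → HQ = 24; combined 84.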